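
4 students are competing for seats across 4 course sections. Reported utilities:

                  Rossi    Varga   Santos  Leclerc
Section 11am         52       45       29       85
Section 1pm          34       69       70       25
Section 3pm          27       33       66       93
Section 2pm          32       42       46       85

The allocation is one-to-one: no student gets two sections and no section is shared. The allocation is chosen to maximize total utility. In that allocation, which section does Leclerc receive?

Leclerc receives Section 2pm.

This is the linear assignment problem.
Optimal: Rossi→Section 11am (52 points), Varga→Section 1pm (69 points), Santos→Section 3pm (66 points), Leclerc→Section 2pm (85 points) — total 52+69+66+85 = 272 points.
Column-greedy (each section in turn goes to its best remaining student) gives 220 points, worse by 52.
Leclerc's own top section is Section 3pm (93 points), but forcing Leclerc→Section 3pm and reassigning the rest optimally gives only 260 points — worse by 12.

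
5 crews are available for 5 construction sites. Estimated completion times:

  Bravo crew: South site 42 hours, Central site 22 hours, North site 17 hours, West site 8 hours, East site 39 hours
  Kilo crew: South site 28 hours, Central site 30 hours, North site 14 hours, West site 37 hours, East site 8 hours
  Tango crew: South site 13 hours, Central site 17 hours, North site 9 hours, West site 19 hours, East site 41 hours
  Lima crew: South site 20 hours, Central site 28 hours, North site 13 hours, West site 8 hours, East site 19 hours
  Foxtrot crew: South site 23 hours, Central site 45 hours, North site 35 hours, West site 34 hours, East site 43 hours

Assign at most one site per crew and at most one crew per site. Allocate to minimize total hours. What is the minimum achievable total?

Min total: 69 hours

This is the linear assignment problem.
Optimal: Bravo crew→West site (8 hours), Kilo crew→East site (8 hours), Tango crew→Central site (17 hours), Lima crew→North site (13 hours), Foxtrot crew→South site (23 hours) — total 8+8+17+13+23 = 69 hours.
Row-greedy (each crew in turn takes its cheapest remaining site) gives 90 hours, worse by 21.
Next-best assignment: Bravo crew→Central site, Kilo crew→East site, Tango crew→North site, Lima crew→West site, Foxtrot crew→South site = 70 hours.
Swapping Lima crew↔Foxtrot crew (Lima crew→South site 20 hours, Foxtrot crew→North site 35 hours) adds 19.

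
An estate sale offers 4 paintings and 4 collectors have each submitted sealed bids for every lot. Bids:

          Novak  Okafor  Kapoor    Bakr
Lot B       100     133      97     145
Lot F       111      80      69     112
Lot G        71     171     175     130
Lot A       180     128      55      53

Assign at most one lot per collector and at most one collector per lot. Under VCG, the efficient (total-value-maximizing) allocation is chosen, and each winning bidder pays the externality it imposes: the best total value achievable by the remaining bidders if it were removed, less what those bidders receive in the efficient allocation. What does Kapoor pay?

Kapoor pays $71.

Efficient allocation: Novak→Lot A ($180), Okafor→Lot B ($133), Kapoor→Lot G ($175), Bakr→Lot F ($112); total welfare W = $600.
Kapoor receives Lot G at value $175, so the others get W − 175 = $425.
Without Kapoor: best allocation of the remaining 3 bidders over all 4 lots is Novak→Lot A ($180), Okafor→Lot G ($171), Bakr→Lot B ($145), total $496.
VCG payment = (others' best without Kapoor) − (others' welfare with Kapoor) = 496 − 425 = $71.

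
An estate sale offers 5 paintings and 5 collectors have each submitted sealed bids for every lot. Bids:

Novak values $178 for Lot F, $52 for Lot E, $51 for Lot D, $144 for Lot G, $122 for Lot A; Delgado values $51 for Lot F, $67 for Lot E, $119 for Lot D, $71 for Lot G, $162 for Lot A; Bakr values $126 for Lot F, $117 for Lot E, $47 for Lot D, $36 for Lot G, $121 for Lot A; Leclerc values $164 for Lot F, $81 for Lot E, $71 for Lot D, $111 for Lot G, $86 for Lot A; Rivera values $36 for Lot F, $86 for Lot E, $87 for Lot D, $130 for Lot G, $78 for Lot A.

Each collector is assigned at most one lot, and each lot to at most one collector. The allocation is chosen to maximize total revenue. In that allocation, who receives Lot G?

Optimal: Novak→Lot G ($144), Delgado→Lot A ($162), Bakr→Lot E ($117), Leclerc→Lot F ($164), Rivera→Lot D ($87) — total 144+162+117+164+87 = $674.
Max-entry greedy (repeatedly take the single best remaining cell) gives $658, worse by 16.
Next-best assignment: Novak→Lot F, Delgado→Lot A, Bakr→Lot E, Leclerc→Lot D, Rivera→Lot G = $658.
Novak's own top lot is Lot F ($178), but forcing Novak→Lot F and reassigning the rest optimally gives only $658 — worse by 16.

Novak receives Lot G.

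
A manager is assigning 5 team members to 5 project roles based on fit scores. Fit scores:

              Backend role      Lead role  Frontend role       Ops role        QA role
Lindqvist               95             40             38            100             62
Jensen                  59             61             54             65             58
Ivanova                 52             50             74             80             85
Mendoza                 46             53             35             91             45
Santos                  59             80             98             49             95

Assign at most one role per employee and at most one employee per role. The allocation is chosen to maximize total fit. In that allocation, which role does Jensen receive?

Jensen receives Lead role.

Treat this as an assignment problem: match each employee to one role.
Optimal: Lindqvist→Backend role (95 pts), Jensen→Lead role (61 pts), Ivanova→QA role (85 pts), Mendoza→Ops role (91 pts), Santos→Frontend role (98 pts) — total 95+61+85+91+98 = 430 pts.
Jensen's own top role is Ops role (65 pts), but forcing Jensen→Ops role and reassigning the rest optimally gives only 396 pts — worse by 34.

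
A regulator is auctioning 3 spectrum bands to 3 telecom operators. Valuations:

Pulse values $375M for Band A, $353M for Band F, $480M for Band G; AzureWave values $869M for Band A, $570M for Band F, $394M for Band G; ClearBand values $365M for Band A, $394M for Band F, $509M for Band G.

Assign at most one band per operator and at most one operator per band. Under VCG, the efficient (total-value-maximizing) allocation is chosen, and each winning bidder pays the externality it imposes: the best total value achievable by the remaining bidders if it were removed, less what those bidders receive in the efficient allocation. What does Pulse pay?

Efficient allocation: Pulse→Band G ($480M), AzureWave→Band A ($869M), ClearBand→Band F ($394M); total welfare W = $1743M.
Pulse receives Band G at value $480M, so the others get W − 480 = $1263M.
Without Pulse: best allocation of the remaining 2 bidders over all 3 bands is AzureWave→Band A ($869M), ClearBand→Band G ($509M), total $1378M.
VCG payment = (others' best without Pulse) − (others' welfare with Pulse) = 1378 − 1263 = $115M.

Pulse pays $115M.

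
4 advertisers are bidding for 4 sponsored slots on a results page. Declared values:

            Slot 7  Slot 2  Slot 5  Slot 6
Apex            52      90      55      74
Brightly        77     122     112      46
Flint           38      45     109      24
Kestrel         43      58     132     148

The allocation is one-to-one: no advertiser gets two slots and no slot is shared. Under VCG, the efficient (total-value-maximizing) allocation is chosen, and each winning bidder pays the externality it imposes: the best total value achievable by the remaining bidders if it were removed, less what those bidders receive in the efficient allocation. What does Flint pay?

Efficient allocation: Apex→Slot 7 ($52), Brightly→Slot 2 ($122), Flint→Slot 5 ($109), Kestrel→Slot 6 ($148); total welfare W = $431.
Flint receives Slot 5 at value $109, so the others get W − 109 = $322.
Without Flint: best allocation of the remaining 3 bidders over all 4 slots is Apex→Slot 2 ($90), Brightly→Slot 5 ($112), Kestrel→Slot 6 ($148), total $350.
VCG payment = (others' best without Flint) − (others' welfare with Flint) = 350 − 322 = $28.

Flint pays $28.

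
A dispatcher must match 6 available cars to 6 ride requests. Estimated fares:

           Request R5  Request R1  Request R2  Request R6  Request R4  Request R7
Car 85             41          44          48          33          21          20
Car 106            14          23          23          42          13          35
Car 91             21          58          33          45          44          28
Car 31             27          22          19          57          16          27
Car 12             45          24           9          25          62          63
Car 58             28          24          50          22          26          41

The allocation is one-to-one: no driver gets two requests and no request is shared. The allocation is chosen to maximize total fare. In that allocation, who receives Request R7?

Car 106 receives Request R7.

This is the linear assignment problem.
Optimal: Car 85→Request R5 ($41), Car 106→Request R7 ($35), Car 91→Request R1 ($58), Car 31→Request R6 ($57), Car 12→Request R4 ($62), Car 58→Request R2 ($50) — total 41+35+58+57+62+50 = $303.
Row-greedy (each driver in turn takes its best remaining request) gives $264, worse by 39.
Car 106's own top request is Request R6 ($42), but forcing Car 106→Request R6 and reassigning the rest optimally gives only $280 — worse by 23.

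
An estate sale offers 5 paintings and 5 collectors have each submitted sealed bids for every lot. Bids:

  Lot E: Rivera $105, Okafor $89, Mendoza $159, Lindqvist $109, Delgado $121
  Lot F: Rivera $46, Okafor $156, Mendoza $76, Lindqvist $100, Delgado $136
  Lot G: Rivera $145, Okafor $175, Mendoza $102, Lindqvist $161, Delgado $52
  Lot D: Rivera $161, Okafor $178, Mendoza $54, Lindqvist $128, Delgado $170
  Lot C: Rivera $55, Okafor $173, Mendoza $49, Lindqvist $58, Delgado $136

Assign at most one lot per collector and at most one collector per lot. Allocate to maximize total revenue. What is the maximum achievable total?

Optimal: Rivera→Lot D ($161), Okafor→Lot C ($173), Mendoza→Lot E ($159), Lindqvist→Lot G ($161), Delgado→Lot F ($136) — total 161+173+159+161+136 = $790.
Column-greedy (each lot in turn goes to its best remaining collector) gives $701, worse by 89.
Swapping Delgado↔Mendoza (Delgado→Lot E $121, Mendoza→Lot F $76) loses 98.

Maximum total: $790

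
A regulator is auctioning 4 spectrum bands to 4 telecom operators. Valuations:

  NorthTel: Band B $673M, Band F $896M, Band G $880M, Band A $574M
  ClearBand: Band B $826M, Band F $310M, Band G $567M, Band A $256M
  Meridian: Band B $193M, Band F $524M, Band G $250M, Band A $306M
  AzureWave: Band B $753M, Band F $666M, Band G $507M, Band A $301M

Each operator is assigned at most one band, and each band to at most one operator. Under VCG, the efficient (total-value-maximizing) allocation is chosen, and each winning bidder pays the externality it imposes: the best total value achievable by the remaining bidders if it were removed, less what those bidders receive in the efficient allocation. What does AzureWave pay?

Efficient allocation: NorthTel→Band G ($880M), ClearBand→Band B ($826M), Meridian→Band A ($306M), AzureWave→Band F ($666M); total welfare W = $2678M.
AzureWave receives Band F at value $666M, so the others get W − 666 = $2012M.
Without AzureWave: best allocation of the remaining 3 bidders over all 4 bands is NorthTel→Band G ($880M), ClearBand→Band B ($826M), Meridian→Band F ($524M), total $2230M.
VCG payment = (others' best without AzureWave) − (others' welfare with AzureWave) = 2230 − 2012 = $218M.

AzureWave pays $218M.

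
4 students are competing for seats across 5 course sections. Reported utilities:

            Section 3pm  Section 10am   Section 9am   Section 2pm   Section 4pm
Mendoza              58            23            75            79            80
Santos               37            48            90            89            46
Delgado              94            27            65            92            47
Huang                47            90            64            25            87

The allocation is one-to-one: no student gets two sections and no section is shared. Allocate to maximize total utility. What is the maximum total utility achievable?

Maximum total: 354 points

Optimal: Mendoza→Section 4pm (80 points), Santos→Section 9am (90 points), Delgado→Section 3pm (94 points), Huang→Section 10am (90 points) — total 80+90+94+90 = 354 points.
Column-greedy (each section in turn goes to its best remaining student) gives 353 points, worse by 1.
Next-best assignment: Mendoza→Section 2pm, Santos→Section 9am, Delgado→Section 3pm, Huang→Section 10am = 353 points.
Swapping Huang↔Santos (Huang→Section 9am 64 points, Santos→Section 10am 48 points) loses 68.
No other one-to-one assignment exceeds 354 points.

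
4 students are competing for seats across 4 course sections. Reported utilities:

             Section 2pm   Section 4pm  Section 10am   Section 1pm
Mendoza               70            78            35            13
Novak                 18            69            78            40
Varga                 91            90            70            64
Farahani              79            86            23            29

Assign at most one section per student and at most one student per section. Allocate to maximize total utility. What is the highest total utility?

Maximum total: 299 points

Optimal: Mendoza→Section 4pm (78 points), Novak→Section 10am (78 points), Varga→Section 1pm (64 points), Farahani→Section 2pm (79 points) — total 78+78+64+79 = 299 points.
Max-entry greedy (repeatedly take the single best remaining cell) gives 268 points, worse by 31.
Next-best assignment: Mendoza→Section 2pm, Novak→Section 10am, Varga→Section 1pm, Farahani→Section 4pm = 298 points.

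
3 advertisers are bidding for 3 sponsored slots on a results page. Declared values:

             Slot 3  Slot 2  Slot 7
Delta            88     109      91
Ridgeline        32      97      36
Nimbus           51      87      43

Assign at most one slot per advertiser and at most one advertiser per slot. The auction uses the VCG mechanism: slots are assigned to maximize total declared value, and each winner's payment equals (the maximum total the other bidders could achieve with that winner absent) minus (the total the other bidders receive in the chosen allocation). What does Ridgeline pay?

Ridgeline pays $36.

Efficient allocation: Delta→Slot 7 ($91), Ridgeline→Slot 2 ($97), Nimbus→Slot 3 ($51); total welfare W = $239.
Ridgeline receives Slot 2 at value $97, so the others get W − 97 = $142.
Without Ridgeline: best allocation of the remaining 2 bidders over all 3 slots is Delta→Slot 7 ($91), Nimbus→Slot 2 ($87), total $178.
VCG payment = (others' best without Ridgeline) − (others' welfare with Ridgeline) = 178 − 142 = $36.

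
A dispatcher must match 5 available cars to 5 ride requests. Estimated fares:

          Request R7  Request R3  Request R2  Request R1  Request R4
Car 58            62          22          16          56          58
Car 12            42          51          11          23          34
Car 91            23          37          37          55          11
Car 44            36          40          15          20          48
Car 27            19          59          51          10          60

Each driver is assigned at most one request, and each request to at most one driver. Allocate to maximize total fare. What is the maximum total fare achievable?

Maximum total: $267

Treat this as an assignment problem: match each driver to one request.
Optimal: Car 58→Request R7 ($62), Car 12→Request R3 ($51), Car 91→Request R1 ($55), Car 44→Request R4 ($48), Car 27→Request R2 ($51) — total 62+51+55+48+51 = $267.
Column-greedy (each request in turn goes to its best remaining driver) gives $229, worse by 38.
Next-best assignment: Car 58→Request R4, Car 12→Request R3, Car 91→Request R1, Car 44→Request R7, Car 27→Request R2 = $251.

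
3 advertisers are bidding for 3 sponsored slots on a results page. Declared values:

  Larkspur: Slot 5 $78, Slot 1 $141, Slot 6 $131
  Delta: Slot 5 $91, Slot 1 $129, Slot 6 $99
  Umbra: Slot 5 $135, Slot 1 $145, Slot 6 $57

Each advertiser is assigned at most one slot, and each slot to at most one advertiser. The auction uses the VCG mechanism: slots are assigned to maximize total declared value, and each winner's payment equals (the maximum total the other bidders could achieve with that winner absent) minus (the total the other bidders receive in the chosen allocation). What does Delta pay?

Delta pays $10.

Efficient allocation: Larkspur→Slot 6 ($131), Delta→Slot 1 ($129), Umbra→Slot 5 ($135); total welfare W = $395.
Delta receives Slot 1 at value $129, so the others get W − 129 = $266.
Without Delta: best allocation of the remaining 2 bidders over all 3 slots is Larkspur→Slot 1 ($141), Umbra→Slot 5 ($135), total $276.
VCG payment = (others' best without Delta) − (others' welfare with Delta) = 276 − 266 = $10.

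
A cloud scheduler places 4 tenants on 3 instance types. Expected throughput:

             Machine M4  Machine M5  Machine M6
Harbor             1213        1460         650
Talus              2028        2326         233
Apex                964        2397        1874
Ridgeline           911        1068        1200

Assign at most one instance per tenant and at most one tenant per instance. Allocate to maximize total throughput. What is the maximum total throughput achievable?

Optimal: Talus→Machine M4 (2028 ops/s), Apex→Machine M5 (2397 ops/s), Ridgeline→Machine M6 (1200 ops/s) — total 2028+2397+1200 = 5625 ops/s.
No other one-to-one assignment exceeds 5625 ops/s.

Max total: 5625 ops/s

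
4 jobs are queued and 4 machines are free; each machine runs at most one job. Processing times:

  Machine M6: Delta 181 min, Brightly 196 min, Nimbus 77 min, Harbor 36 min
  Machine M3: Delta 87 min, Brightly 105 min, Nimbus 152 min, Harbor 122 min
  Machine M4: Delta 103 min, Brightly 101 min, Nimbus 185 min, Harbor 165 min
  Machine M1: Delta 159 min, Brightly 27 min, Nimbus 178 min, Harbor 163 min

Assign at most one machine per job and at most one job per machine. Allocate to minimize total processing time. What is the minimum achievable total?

Min total: 318 min

This is a one-to-one assignment (minimum-cost bipartite matching).
Optimal: Delta→Machine M4 (103 min), Brightly→Machine M1 (27 min), Nimbus→Machine M3 (152 min), Harbor→Machine M6 (36 min) — total 103+27+152+36 = 318 min.
Min-entry greedy (repeatedly take the single cheapest remaining cell) gives 335 min, worse by 17.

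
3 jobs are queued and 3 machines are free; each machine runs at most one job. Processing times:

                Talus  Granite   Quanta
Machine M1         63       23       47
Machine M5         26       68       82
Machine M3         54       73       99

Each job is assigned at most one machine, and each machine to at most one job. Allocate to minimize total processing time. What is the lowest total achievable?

Min total: 146 min

Optimal: Talus→Machine M5 (26 min), Granite→Machine M3 (73 min), Quanta→Machine M1 (47 min) — total 26+73+47 = 146 min.
Column-greedy (each machine in turn goes to its cheapest remaining job) gives 148 min, worse by 2.
Every other assignment is strictly worse.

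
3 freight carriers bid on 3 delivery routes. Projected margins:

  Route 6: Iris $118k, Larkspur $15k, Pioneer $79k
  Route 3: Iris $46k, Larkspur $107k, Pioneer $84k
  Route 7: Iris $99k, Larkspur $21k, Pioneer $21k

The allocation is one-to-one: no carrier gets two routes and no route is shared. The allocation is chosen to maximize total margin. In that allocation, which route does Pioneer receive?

Pioneer receives Route 6.

Treat this as an assignment problem: match each carrier to one route.
Optimal: Iris→Route 7 ($99k), Larkspur→Route 3 ($107k), Pioneer→Route 6 ($79k) — total 99+107+79 = $285k.
Max-entry greedy (repeatedly take the single best remaining cell) gives $246k, worse by 39.
Next-best assignment: Iris→Route 6, Larkspur→Route 3, Pioneer→Route 7 = $246k.
No other one-to-one assignment exceeds $285k.
Pioneer's own top route is Route 3 ($84k), but forcing Pioneer→Route 3 and reassigning the rest optimally gives only $223k — worse by 62.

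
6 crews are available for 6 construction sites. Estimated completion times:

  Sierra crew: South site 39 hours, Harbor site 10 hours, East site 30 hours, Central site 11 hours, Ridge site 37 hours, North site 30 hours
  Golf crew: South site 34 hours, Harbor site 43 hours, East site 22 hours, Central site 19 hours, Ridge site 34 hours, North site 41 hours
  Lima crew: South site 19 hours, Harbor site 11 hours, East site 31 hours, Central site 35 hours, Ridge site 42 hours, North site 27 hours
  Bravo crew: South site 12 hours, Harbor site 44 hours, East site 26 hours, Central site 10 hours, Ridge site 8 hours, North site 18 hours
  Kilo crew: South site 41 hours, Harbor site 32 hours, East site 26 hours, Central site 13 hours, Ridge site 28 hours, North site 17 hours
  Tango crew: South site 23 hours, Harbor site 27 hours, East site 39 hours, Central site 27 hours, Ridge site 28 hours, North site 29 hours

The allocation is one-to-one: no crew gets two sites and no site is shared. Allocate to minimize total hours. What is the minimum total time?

Optimal: Sierra crew→Central site (11 hours), Golf crew→East site (22 hours), Lima crew→Harbor site (11 hours), Bravo crew→Ridge site (8 hours), Kilo crew→North site (17 hours), Tango crew→South site (23 hours) — total 11+22+11+8+17+23 = 92 hours.

Min total: 92 hours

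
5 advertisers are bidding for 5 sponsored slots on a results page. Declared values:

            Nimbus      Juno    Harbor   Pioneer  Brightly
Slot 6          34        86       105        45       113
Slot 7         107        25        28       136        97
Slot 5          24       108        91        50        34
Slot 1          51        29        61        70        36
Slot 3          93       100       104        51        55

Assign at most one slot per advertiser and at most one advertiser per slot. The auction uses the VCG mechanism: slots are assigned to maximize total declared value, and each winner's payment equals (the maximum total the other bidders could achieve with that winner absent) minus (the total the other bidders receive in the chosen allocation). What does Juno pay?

Efficient allocation: Nimbus→Slot 1 ($51), Juno→Slot 5 ($108), Harbor→Slot 3 ($104), Pioneer→Slot 7 ($136), Brightly→Slot 6 ($113); total welfare W = $512.
Juno receives Slot 5 at value $108, so the others get W − 108 = $404.
Without Juno: best allocation of the remaining 4 bidders over all 5 slots is Nimbus→Slot 3 ($93), Harbor→Slot 5 ($91), Pioneer→Slot 7 ($136), Brightly→Slot 6 ($113), total $433.
VCG payment = (others' best without Juno) − (others' welfare with Juno) = 433 − 404 = $29.

Juno pays $29.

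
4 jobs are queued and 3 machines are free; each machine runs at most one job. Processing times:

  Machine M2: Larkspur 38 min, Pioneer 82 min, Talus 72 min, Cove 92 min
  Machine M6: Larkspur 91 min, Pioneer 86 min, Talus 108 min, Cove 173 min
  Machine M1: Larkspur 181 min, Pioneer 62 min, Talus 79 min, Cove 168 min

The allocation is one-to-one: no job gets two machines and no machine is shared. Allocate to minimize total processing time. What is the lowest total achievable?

Treat this as an assignment problem: match each job to one machine.
Optimal: Larkspur→Machine M2 (38 min), Pioneer→Machine M6 (86 min), Talus→Machine M1 (79 min) — total 38+86+79 = 203 min.
Row-greedy (each job in turn takes its cheapest remaining machine) gives 208 min, worse by 5.
Next-best assignment: Larkspur→Machine M2, Talus→Machine M6, Pioneer→Machine M1 = 208 min.
Swapping Larkspur↔Pioneer (Larkspur→Machine M6 91 min, Pioneer→Machine M2 82 min) adds 49.
No other one-to-one assignment undercuts 203 min.

Min total: 203 min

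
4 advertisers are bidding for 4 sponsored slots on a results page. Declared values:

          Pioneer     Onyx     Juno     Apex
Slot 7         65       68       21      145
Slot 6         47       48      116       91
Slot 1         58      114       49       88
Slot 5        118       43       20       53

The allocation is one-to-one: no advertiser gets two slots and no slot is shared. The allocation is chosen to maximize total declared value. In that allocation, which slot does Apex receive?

Optimal: Pioneer→Slot 5 ($118), Onyx→Slot 1 ($114), Juno→Slot 6 ($116), Apex→Slot 7 ($145) — total 118+114+116+145 = $493.
Next-best assignment: Pioneer→Slot 5, Onyx→Slot 7, Juno→Slot 6, Apex→Slot 1 = $390.

Apex receives Slot 7.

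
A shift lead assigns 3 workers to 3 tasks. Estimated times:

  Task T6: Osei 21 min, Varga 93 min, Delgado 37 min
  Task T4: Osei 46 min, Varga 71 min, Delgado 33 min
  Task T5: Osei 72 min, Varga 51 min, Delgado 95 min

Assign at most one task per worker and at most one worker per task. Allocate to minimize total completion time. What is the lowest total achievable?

Optimal: Osei→Task T6 (21 min), Varga→Task T5 (51 min), Delgado→Task T4 (33 min) — total 21+51+33 = 105 min.

Minimum total: 105 min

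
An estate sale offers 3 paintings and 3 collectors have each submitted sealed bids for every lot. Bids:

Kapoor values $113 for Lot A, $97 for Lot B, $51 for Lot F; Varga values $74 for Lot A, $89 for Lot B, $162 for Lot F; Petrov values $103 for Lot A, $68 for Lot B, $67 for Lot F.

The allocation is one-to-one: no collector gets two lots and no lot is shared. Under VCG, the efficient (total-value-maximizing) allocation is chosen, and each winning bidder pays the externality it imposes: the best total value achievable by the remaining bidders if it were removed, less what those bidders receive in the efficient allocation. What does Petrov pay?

Efficient allocation: Kapoor→Lot B ($97), Varga→Lot F ($162), Petrov→Lot A ($103); total welfare W = $362.
Petrov receives Lot A at value $103, so the others get W − 103 = $259.
Without Petrov: best allocation of the remaining 2 bidders over all 3 lots is Kapoor→Lot A ($113), Varga→Lot F ($162), total $275.
VCG payment = (others' best without Petrov) − (others' welfare with Petrov) = 275 − 259 = $16.

Petrov pays $16.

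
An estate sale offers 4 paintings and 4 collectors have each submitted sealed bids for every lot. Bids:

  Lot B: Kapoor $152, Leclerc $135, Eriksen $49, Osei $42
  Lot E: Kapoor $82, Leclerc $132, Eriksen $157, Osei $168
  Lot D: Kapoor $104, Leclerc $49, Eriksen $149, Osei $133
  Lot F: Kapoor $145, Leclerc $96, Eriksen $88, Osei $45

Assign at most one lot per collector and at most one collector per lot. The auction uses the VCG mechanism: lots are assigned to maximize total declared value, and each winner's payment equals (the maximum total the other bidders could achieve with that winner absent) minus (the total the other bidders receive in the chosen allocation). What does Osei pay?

Osei pays $8.

Efficient allocation: Kapoor→Lot F ($145), Leclerc→Lot B ($135), Eriksen→Lot D ($149), Osei→Lot E ($168); total welfare W = $597.
Osei receives Lot E at value $168, so the others get W − 168 = $429.
Without Osei: best allocation of the remaining 3 bidders over all 4 lots is Kapoor→Lot F ($145), Leclerc→Lot B ($135), Eriksen→Lot E ($157), total $437.
VCG payment = (others' best without Osei) − (others' welfare with Osei) = 437 − 429 = $8.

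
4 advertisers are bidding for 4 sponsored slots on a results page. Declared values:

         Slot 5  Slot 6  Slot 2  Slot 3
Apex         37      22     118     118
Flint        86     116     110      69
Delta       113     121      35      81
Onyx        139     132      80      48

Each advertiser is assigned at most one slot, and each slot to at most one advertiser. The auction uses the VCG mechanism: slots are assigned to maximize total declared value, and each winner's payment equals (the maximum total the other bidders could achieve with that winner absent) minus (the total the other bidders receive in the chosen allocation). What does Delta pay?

Delta pays $6.

Efficient allocation: Apex→Slot 3 ($118), Flint→Slot 2 ($110), Delta→Slot 6 ($121), Onyx→Slot 5 ($139); total welfare W = $488.
Delta receives Slot 6 at value $121, so the others get W − 121 = $367.
Without Delta: best allocation of the remaining 3 bidders over all 4 slots is Apex→Slot 2 ($118), Flint→Slot 6 ($116), Onyx→Slot 5 ($139), total $373.
VCG payment = (others' best without Delta) − (others' welfare with Delta) = 373 − 367 = $6.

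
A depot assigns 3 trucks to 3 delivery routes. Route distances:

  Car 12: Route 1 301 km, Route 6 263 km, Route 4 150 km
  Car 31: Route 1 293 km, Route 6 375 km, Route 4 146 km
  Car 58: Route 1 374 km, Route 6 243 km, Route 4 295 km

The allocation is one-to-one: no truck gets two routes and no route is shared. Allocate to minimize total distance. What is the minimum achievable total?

Min total: 686 km

This is the linear assignment problem.
Optimal: Car 12→Route 4 (150 km), Car 31→Route 1 (293 km), Car 58→Route 6 (243 km) — total 150+293+243 = 686 km.
Min-entry greedy (repeatedly take the single cheapest remaining cell) gives 690 km, worse by 4.
Every other assignment is strictly worse.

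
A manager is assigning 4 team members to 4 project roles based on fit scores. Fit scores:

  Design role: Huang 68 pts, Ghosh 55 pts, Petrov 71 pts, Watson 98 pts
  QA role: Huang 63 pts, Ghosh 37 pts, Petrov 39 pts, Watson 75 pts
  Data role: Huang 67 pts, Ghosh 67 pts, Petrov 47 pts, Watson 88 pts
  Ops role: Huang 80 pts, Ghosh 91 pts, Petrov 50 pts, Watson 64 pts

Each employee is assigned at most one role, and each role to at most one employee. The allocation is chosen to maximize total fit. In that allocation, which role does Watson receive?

Optimal: Huang→QA role (63 pts), Ghosh→Ops role (91 pts), Petrov→Design role (71 pts), Watson→Data role (88 pts) — total 63+91+71+88 = 313 pts.
Row-greedy (each employee in turn takes its best remaining role) gives 293 pts, worse by 20.
Next-best assignment: Huang→Data role, Ghosh→Ops role, Petrov→Design role, Watson→QA role = 304 pts.
Swapping Watson↔Petrov (Watson→Design role 98 pts, Petrov→Data role 47 pts) loses 14.
Watson's own top role is Design role (98 pts), but forcing Watson→Design role and reassigning the rest optimally gives only 299 pts — worse by 14.

Watson receives Data role.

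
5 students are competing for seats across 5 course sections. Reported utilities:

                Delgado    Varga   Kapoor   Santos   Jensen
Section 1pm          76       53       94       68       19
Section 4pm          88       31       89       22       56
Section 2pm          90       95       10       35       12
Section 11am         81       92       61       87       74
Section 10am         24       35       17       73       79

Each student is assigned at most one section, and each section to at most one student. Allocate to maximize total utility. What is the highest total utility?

Max total: 443 points

This is a one-to-one assignment (maximum-weight bipartite matching).
Optimal: Delgado→Section 4pm (88 points), Varga→Section 2pm (95 points), Kapoor→Section 1pm (94 points), Santos→Section 11am (87 points), Jensen→Section 10am (79 points) — total 88+95+94+87+79 = 443 points.
Row-greedy (each student in turn takes its best remaining section) gives 405 points, worse by 38.
Next-best assignment: Delgado→Section 1pm, Varga→Section 2pm, Kapoor→Section 4pm, Santos→Section 11am, Jensen→Section 10am = 426 points.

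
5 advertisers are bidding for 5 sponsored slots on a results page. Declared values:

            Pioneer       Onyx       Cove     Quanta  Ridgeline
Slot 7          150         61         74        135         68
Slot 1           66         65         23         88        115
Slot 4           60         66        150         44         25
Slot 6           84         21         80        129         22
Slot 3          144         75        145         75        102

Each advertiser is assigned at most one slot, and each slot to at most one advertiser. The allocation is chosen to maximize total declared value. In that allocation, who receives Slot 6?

Quanta receives Slot 6.

Optimal: Pioneer→Slot 7 ($150), Onyx→Slot 3 ($75), Cove→Slot 4 ($150), Quanta→Slot 6 ($129), Ridgeline→Slot 1 ($115) — total 150+75+150+129+115 = $619.
Next-best assignment: Pioneer→Slot 7, Onyx→Slot 4, Cove→Slot 3, Quanta→Slot 6, Ridgeline→Slot 1 = $605.
Swapping Onyx↔Ridgeline (Onyx→Slot 1 $65, Ridgeline→Slot 3 $102) loses 23.
Quanta's own top slot is Slot 7 ($135), but forcing Quanta→Slot 7 and reassigning the rest optimally gives only $565 — worse by 54.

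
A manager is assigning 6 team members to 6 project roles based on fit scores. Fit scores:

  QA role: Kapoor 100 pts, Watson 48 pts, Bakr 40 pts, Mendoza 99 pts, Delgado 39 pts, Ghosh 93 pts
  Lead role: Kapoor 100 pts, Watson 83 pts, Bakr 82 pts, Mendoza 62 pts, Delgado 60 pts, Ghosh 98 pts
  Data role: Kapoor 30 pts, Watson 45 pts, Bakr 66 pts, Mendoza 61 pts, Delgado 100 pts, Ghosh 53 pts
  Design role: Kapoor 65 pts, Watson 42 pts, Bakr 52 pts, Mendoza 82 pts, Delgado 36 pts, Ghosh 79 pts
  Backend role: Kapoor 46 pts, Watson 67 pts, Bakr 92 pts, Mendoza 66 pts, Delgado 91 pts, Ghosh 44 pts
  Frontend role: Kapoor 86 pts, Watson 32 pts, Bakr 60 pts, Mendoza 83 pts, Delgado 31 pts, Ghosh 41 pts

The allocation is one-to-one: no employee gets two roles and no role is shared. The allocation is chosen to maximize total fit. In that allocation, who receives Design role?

Ghosh receives Design role.

Treat this as an assignment problem: match each employee to one role.
Optimal: Kapoor→Frontend role (86 pts), Watson→Lead role (83 pts), Bakr→Backend role (92 pts), Mendoza→QA role (99 pts), Delgado→Data role (100 pts), Ghosh→Design role (79 pts) — total 86+83+92+99+100+79 = 539 pts.
Column-greedy (each role in turn goes to its best remaining employee) gives 504 pts, worse by 35.
No other one-to-one assignment exceeds 539 pts.
Ghosh's own top role is Lead role (98 pts), but forcing Ghosh→Lead role and reassigning the rest optimally gives only 517 pts — worse by 22.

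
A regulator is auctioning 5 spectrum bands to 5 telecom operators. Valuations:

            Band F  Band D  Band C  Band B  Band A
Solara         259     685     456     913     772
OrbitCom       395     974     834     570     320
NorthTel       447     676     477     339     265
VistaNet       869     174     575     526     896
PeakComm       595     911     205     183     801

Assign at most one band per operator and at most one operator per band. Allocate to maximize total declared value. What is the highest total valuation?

Max total: $4093M

Optimal: Solara→Band B ($913M), OrbitCom→Band C ($834M), NorthTel→Band D ($676M), VistaNet→Band F ($869M), PeakComm→Band A ($801M) — total 913+834+676+869+801 = $4093M.
Max-entry greedy (repeatedly take the single best remaining cell) gives $3855M, worse by 238.
No other one-to-one assignment exceeds $4093M.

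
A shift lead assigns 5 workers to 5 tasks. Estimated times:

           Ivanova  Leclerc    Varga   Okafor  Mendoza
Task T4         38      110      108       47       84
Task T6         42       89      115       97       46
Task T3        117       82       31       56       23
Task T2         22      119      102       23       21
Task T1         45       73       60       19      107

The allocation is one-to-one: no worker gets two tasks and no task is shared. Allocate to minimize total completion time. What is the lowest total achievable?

This is a one-to-one assignment (minimum-cost bipartite matching).
Optimal: Ivanova→Task T4 (38 min), Leclerc→Task T6 (89 min), Varga→Task T3 (31 min), Okafor→Task T1 (19 min), Mendoza→Task T2 (21 min) — total 38+89+31+19+21 = 198 min.
Next-best assignment: Ivanova→Task T4, Leclerc→Task T1, Varga→Task T3, Okafor→Task T2, Mendoza→Task T6 = 211 min.

Min total: 198 min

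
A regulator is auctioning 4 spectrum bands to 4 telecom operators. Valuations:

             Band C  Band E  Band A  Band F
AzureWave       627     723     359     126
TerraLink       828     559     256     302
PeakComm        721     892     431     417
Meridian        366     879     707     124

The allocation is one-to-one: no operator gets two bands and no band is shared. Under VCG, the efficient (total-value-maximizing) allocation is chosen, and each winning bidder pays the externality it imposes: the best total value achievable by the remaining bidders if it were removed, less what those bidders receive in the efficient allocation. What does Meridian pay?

Efficient allocation: AzureWave→Band E ($723M), TerraLink→Band C ($828M), PeakComm→Band F ($417M), Meridian→Band A ($707M); total welfare W = $2675M.
Meridian receives Band A at value $707M, so the others get W − 707 = $1968M.
Without Meridian: best allocation of the remaining 3 bidders over all 4 bands is AzureWave→Band A ($359M), TerraLink→Band C ($828M), PeakComm→Band E ($892M), total $2079M.
VCG payment = (others' best without Meridian) − (others' welfare with Meridian) = 2079 − 1968 = $111M.

Meridian pays $111M.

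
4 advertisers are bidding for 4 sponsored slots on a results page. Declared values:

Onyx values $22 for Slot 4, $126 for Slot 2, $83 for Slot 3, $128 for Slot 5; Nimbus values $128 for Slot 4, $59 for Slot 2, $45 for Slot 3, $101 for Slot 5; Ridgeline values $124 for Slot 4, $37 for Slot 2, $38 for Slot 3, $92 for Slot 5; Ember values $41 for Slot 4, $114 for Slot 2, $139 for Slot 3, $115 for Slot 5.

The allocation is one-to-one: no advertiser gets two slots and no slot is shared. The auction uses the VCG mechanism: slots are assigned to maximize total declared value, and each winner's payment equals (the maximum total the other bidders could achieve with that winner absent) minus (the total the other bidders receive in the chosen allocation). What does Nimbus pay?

Nimbus pays $2.

Efficient allocation: Onyx→Slot 2 ($126), Nimbus→Slot 5 ($101), Ridgeline→Slot 4 ($124), Ember→Slot 3 ($139); total welfare W = $490.
Nimbus receives Slot 5 at value $101, so the others get W − 101 = $389.
Without Nimbus: best allocation of the remaining 3 bidders over all 4 slots is Onyx→Slot 5 ($128), Ridgeline→Slot 4 ($124), Ember→Slot 3 ($139), total $391.
VCG payment = (others' best without Nimbus) − (others' welfare with Nimbus) = 391 − 389 = $2.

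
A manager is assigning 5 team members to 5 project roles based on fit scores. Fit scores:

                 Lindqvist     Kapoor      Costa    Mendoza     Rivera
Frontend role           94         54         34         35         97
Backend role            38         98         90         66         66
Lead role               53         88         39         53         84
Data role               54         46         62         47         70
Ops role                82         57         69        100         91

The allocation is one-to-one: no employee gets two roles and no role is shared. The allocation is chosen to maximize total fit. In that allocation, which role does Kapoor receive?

This is a one-to-one assignment (maximum-weight bipartite matching).
Optimal: Lindqvist→Frontend role (94 pts), Kapoor→Lead role (88 pts), Costa→Backend role (90 pts), Mendoza→Ops role (100 pts), Rivera→Data role (70 pts) — total 94+88+90+100+70 = 442 pts.
Column-greedy (each role in turn goes to its best remaining employee) gives 410 pts, worse by 32.
Checked against all permutations: 442 pts is optimal.
Kapoor's own top role is Backend role (98 pts), but forcing Kapoor→Backend role and reassigning the rest optimally gives only 438 pts — worse by 4.

Kapoor receives Lead role.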